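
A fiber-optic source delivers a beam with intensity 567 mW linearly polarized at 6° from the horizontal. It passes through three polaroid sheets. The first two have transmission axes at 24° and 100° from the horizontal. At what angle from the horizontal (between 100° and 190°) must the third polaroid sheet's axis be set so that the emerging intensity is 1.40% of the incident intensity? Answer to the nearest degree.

θ ≈ 159°

I₁ = I₀ cos²(24° − 6°) = I₀ cos²(18°) = 0.9045 I₀.
I₂ = I₁ cos²(100° − 24°) = 0.9045 I₀ · cos²(76°) = 0.05294 I₀.
Need I₃/I₀ = 0.014, so cos²(θ − 100°) = 0.014 / 0.05294 = 0.2645.
θ − 100° = arccos(√0.2645) = 59.1°, giving θ ≈ 100 + 59.1 = 159.1°.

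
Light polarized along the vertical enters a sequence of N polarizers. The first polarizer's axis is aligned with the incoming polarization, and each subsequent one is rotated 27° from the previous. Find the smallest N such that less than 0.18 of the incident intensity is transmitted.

N = 9

First polarizer is aligned with the polarization: full transmission.
Each further stage multiplies by cos²(27°) = 0.7939.
After N polarizers: T = 0.7939^(N−1). Require T < 0.18 ⇒ N−1 > ln(0.18)/ln(0.7939) = 7.43, so N−1 ≥ 8 and N = 9.
Check: N=9 gives T = 0.1578 < 0.18; N=8 gives T = 0.1988.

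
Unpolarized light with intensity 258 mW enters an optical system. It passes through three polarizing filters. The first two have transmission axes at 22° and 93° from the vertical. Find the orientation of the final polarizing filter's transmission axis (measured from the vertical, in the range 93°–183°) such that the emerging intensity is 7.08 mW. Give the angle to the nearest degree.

Unpolarized light through the first polarizer → I₁ = ½ I₀, now polarized at 22°.
I₂ = I₁ cos²(93° − 22°) = 0.5 I₀ · cos²(71°) = 0.053 I₀.
Target fraction: 7.08 / 258 mW = 0.02744 of I₀.
Need I₃/I₀ = 0.02744, so cos²(θ − 93°) = 0.02744 / 0.053 = 0.5178.
θ − 93° = arccos(√0.5178) = 44.0°, giving θ ≈ 93 + 44.0 = 137.0°.

θ ≈ 137°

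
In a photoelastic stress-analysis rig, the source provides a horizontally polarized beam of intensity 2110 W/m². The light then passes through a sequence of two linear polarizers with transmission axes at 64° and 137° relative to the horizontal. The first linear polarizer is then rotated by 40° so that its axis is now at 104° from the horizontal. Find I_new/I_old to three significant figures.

Before rotation:
I₁ = I₀ cos²(64° − 0°) = I₀ cos²(64°) = 0.1922 I₀.
I₂ = I₁ cos²(137° − 64°) = 0.1922 I₀ · cos²(73°) = 0.01643 I₀.
After rotation:
I₁ = I₀ cos²(104° − 0°) = I₀ cos²(76°) = 0.05853 I₀.
I₂ = I₁ cos²(137° − 104°) = 0.05853 I₀ · cos²(33°) = 0.04117 I₀.
Ratio = 0.04117 / 0.01643 = 2.506.

I_new/I_old ≈ 2.51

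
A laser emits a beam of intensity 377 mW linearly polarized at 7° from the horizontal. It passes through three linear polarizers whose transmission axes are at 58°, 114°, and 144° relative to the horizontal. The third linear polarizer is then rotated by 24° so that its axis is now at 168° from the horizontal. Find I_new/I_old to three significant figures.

Before rotation:
By Malus's law, I₁ = I₀ cos²(58° − 7°) = I₀ cos²(51°) = 0.396 I₀.
I₂ = I₁ cos²(114° − 58°) = 0.396 I₀ · cos²(56°) = 0.1238 I₀.
I₃ = I₂ cos²(144° − 114°) = 0.1238 I₀ · cos²(30°) = 0.09288 I₀.
After rotation:
I₁ = I₀ cos²(58° − 7°) = I₀ cos²(51°) = 0.396 I₀.
I₂ = I₁ cos²(114° − 58°) = 0.396 I₀ · cos²(56°) = 0.1238 I₀.
I₃ = I₂ cos²(168° − 114°) = 0.1238 I₀ · cos²(54°) = 0.04279 I₀.
Ratio = 0.04279 / 0.09288 = 0.4607.

I_new/I_old ≈ 0.461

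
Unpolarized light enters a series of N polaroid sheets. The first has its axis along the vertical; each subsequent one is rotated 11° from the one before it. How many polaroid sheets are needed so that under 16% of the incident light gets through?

N = 32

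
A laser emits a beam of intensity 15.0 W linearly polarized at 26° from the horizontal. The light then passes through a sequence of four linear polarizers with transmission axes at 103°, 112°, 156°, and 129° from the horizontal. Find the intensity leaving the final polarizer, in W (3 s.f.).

By Malus's law, I₁ = 15.0 W · cos²(77°) = 0.759 W.
I₂ = I₁ · cos²(9°) = 0.759 · 0.9755 = 0.7405 W.
I₃ = I₂ · cos²(44°) = 0.7405 · 0.5174 = 0.3832 W.
I₄ = I₃ · cos²(27°) = 0.3832 · 0.7939 = 0.3042 W.

I ≈ 0.304 W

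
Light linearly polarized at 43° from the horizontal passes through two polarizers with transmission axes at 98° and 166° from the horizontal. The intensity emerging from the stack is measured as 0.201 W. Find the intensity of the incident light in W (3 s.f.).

I₁ = I₀ cos²(98° − 43°) = I₀ cos²(55°) = 0.329 I₀.
I₂ = I₁ cos²(166° − 98°) = 0.329 I₀ · cos²(68°) = 0.04617 I₀.
So 0.201 W = 0.04617 I₀, giving I₀ = 0.201/0.04617 = 4.354 W.

I₀ ≈ 4.35 W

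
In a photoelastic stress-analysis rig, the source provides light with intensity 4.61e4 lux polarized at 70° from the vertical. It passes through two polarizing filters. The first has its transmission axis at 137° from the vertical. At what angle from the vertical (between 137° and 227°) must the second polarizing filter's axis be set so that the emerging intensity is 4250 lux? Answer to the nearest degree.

θ ≈ 176°

I₁ = I₀ cos²(137° − 70°) = I₀ cos²(67°) = 0.1527 I₀.
Target fraction: 4250 / 4.61e4 lux = 0.09219 of I₀.
Need I₂/I₀ = 0.09219, so cos²(θ − 137°) = 0.09219 / 0.1527 = 0.6039.
θ − 137° = arccos(√0.6039) = 39.0°, giving θ ≈ 137 + 39.0 = 176.0°.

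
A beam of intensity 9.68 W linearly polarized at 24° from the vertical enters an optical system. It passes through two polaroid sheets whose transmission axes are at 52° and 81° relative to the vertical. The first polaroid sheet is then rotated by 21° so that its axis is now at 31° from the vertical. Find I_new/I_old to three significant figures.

I_new/I_old ≈ 0.683

Before rotation:
By Malus's law, I₁ = I₀ cos²(52° − 24°) = I₀ cos²(28°) = 0.7796 I₀.
I₂ = I₁ cos²(81° − 52°) = 0.7796 I₀ · cos²(29°) = 0.5964 I₀.
After rotation:
I₁ = I₀ cos²(31° − 24°) = I₀ cos²(7°) = 0.9851 I₀.
I₂ = I₁ cos²(81° − 31°) = 0.9851 I₀ · cos²(50°) = 0.407 I₀.
Ratio = 0.407 / 0.5964 = 0.6825.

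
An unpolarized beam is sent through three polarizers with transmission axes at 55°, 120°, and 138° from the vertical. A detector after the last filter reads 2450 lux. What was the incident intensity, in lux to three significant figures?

Unpolarized light through the first polarizer → I₁ = ½ I₀, now polarized at 55°.
I₂ = I₁ cos²(120° − 55°) = 0.5 I₀ · cos²(65°) = 0.0893 I₀.
I₃ = I₂ cos²(138° − 120°) = 0.0893 I₀ · cos²(18°) = 0.08078 I₀.
So 2450 lux = 0.08078 I₀, giving I₀ = 2450/0.08078 = 3.033e+04 lux.

I₀ ≈ 3.03e4 lux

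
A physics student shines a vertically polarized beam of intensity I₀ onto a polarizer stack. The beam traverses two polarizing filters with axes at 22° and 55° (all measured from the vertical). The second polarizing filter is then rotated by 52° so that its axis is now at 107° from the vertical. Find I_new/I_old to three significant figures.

Before rotation:
I₁ = I₀ cos²(22° − 0°) = I₀ cos²(22°) = 0.8597 I₀.
I₂ = I₁ cos²(55° − 22°) = 0.8597 I₀ · cos²(33°) = 0.6047 I₀.
After rotation:
I₁ = I₀ cos²(22° − 0°) = I₀ cos²(22°) = 0.8597 I₀.
I₂ = I₁ cos²(107° − 22°) = 0.8597 I₀ · cos²(85°) = 0.00653 I₀.
Ratio = 0.00653 / 0.6047 = 0.0108.

I_new/I_old ≈ 0.0108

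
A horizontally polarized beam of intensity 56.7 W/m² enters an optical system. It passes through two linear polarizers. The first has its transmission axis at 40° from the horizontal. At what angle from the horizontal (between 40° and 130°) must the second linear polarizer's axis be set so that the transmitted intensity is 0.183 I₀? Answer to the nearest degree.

I₁ = I₀ cos²(40° − 0°) = I₀ cos²(40°) = 0.5868 I₀.
Need I₂/I₀ = 0.183, so cos²(θ − 40°) = 0.183 / 0.5868 = 0.3118.
θ − 40° = arccos(√0.3118) = 56.1°, giving θ ≈ 40 + 56.1 = 96.1°.

θ ≈ 96°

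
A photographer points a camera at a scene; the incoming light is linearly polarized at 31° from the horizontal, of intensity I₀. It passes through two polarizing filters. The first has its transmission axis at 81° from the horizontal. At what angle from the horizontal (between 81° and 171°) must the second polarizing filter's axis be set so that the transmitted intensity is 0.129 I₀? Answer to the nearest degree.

θ ≈ 137°

I₁ = I₀ cos²(81° − 31°) = I₀ cos²(50°) = 0.4132 I₀.
Need I₂/I₀ = 0.129, so cos²(θ − 81°) = 0.129 / 0.4132 = 0.3122.
θ − 81° = arccos(√0.3122) = 56.0°, giving θ ≈ 81 + 56.0 = 137.0°.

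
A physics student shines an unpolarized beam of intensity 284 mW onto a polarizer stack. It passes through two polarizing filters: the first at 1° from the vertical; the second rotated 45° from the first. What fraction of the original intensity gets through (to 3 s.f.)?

Unpolarized light through the first polarizer → I₁ = 284 mW/2 = 142 mW, polarized at 1°.
I₂ = I₁ · cos²(45°) = 142 · 0.5 = 71 mW.
Transmitted fraction = 0.25.

I/I₀ ≈ 0.250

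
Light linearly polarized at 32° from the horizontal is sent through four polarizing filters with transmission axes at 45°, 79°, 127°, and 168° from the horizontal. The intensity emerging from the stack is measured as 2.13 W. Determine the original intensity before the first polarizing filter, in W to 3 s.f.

I₁ = I₀ cos²(45° − 32°) = I₀ cos²(13°) = 0.9494 I₀.
I₂ = I₁ cos²(79° − 45°) = 0.9494 I₀ · cos²(34°) = 0.6525 I₀.
I₃ = I₂ cos²(127° − 79°) = 0.6525 I₀ · cos²(48°) = 0.2922 I₀.
I₄ = I₃ cos²(168° − 127°) = 0.2922 I₀ · cos²(41°) = 0.1664 I₀.
So 2.13 W = 0.1664 I₀, giving I₀ = 2.13/0.1664 = 12.8 W.

I₀ ≈ 12.8 W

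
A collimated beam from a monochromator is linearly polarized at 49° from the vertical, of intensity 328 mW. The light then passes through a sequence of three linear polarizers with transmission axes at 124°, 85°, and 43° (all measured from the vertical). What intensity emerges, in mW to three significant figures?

By Malus's law, I₁ = 328 mW · cos²(75°) = 21.97 mW.
I₂ = I₁ · cos²(39°) = 21.97 · 0.604 = 13.27 mW.
I₃ = I₂ · cos²(42°) = 13.27 · 0.5523 = 7.329 mW.

I ≈ 7.33 mW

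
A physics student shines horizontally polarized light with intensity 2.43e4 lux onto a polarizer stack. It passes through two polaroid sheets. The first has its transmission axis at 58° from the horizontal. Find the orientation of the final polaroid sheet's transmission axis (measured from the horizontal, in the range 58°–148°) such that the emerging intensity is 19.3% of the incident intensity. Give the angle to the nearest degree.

By Malus's law, I₁ = I₀ cos²(58° − 0°) = I₀ cos²(58°) = 0.2808 I₀.
Need I₂/I₀ = 0.193, so cos²(θ − 58°) = 0.193 / 0.2808 = 0.6873.
θ − 58° = arccos(√0.6873) = 34.0°, giving θ ≈ 58 + 34.0 = 92.0°.

θ ≈ 92°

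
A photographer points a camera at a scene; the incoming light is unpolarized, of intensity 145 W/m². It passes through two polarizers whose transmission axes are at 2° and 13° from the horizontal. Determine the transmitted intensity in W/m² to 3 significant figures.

Unpolarized light through the first polarizer → I₁ = 145 W/m²/2 = 72.5 W/m², polarized at 2°.
I₂ = I₁ · cos²(11°) = 72.5 · 0.9636 = 69.86 W/m².

I ≈ 69.9 W/m²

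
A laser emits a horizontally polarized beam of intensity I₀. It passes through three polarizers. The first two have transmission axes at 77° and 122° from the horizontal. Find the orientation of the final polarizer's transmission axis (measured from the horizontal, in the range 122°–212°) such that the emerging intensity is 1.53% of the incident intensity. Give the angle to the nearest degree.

I₁ = I₀ cos²(77° − 0°) = I₀ cos²(77°) = 0.0506 I₀.
I₂ = I₁ cos²(122° − 77°) = 0.0506 I₀ · cos²(45°) = 0.0253 I₀.
Need I₃/I₀ = 0.0153, so cos²(θ − 122°) = 0.0153 / 0.0253 = 0.6047.
θ − 122° = arccos(√0.6047) = 39.0°, giving θ ≈ 122 + 39.0 = 161.0°.

θ ≈ 161°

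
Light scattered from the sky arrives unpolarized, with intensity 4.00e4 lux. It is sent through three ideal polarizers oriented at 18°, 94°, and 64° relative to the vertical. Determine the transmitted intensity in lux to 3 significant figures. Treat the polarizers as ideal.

Unpolarized light through the first polarizer → I₁ = 4.00e4 lux/2 = 2e+04 lux, polarized at 18°.
I₂ = I₁ · cos²(76°) = 2e+04 · 0.05853 = 1171 lux.
I₃ = I₂ · cos²(30°) = 1171 · 0.75 = 877.9 lux.

I ≈ 878 lux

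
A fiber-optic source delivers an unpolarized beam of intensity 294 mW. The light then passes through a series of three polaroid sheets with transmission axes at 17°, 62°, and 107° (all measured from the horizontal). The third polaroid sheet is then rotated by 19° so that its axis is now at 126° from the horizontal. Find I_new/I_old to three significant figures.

Before rotation:
Unpolarized light through the first polarizer → I₁ = ½ I₀, now polarized at 17°.
I₂ = I₁ cos²(62° − 17°) = 0.5 I₀ · cos²(45°) = 0.25 I₀.
I₃ = I₂ cos²(107° − 62°) = 0.25 I₀ · cos²(45°) = 0.125 I₀.
After rotation:
Unpolarized light through the first polarizer → I₁ = ½ I₀, now polarized at 17°.
I₂ = I₁ cos²(62° − 17°) = 0.5 I₀ · cos²(45°) = 0.25 I₀.
I₃ = I₂ cos²(126° − 62°) = 0.25 I₀ · cos²(64°) = 0.04804 I₀.
Ratio = 0.04804 / 0.125 = 0.3843.

I_new/I_old ≈ 0.384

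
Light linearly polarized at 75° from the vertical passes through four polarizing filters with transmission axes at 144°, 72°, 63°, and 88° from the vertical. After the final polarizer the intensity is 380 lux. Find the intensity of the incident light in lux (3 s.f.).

I₀ ≈ 3.87e4 lux

By Malus's law, I₁ = I₀ cos²(144° − 75°) = I₀ cos²(69°) = 0.1284 I₀.
I₂ = I₁ cos²(72° − 144°) = 0.1284 I₀ · cos²(72°) = 0.01226 I₀.
I₃ = I₂ cos²(63° − 72°) = 0.01226 I₀ · cos²(9°) = 0.01196 I₀.
I₄ = I₃ cos²(88° − 63°) = 0.01196 I₀ · cos²(25°) = 0.009827 I₀.
So 380 lux = 0.009827 I₀, giving I₀ = 380/0.009827 = 3.867e+04 lux.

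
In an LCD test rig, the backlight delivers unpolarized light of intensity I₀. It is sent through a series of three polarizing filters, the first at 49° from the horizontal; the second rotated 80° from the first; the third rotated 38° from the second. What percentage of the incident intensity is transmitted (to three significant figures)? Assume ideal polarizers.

Unpolarized light through the first polarizer → I₁ = ½ I₀, now polarized at 49°.
I₂ = I₁ cos²(80°) = 0.5 · 0.03015 I₀ = 0.01508 I₀.
I₃ = I₂ cos²(38°) = 0.01508 · 0.621 I₀ = 0.009362 I₀.
That is 0.9362% of the incident intensity.

≈ 0.936%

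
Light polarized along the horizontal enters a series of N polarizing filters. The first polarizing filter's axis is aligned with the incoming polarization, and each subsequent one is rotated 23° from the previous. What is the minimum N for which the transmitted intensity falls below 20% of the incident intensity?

N = 11

First polarizer is aligned with the polarization: full transmission.
Each further stage multiplies by cos²(23°) = 0.8473.
After N polarizers: T = 0.8473^(N−1). Require T < 0.20 ⇒ N−1 > ln(0.20)/ln(0.8473) = 9.71, so N−1 ≥ 10 and N = 11.
Check: N=11 gives T = 0.1908 < 0.20; N=10 gives T = 0.2251.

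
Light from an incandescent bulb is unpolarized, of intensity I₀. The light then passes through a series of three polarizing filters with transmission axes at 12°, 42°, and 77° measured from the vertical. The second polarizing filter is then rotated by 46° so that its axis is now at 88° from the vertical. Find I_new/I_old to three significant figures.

I_new/I_old ≈ 0.112

Before rotation:
Unpolarized light through the first polarizer → I₁ = ½ I₀, now polarized at 12°.
I₂ = I₁ cos²(42° − 12°) = 0.5 I₀ · cos²(30°) = 0.375 I₀.
I₃ = I₂ cos²(77° − 42°) = 0.375 I₀ · cos²(35°) = 0.2516 I₀.
After rotation:
Unpolarized light through the first polarizer → I₁ = ½ I₀, now polarized at 12°.
I₂ = I₁ cos²(88° − 12°) = 0.5 I₀ · cos²(76°) = 0.02926 I₀.
I₃ = I₂ cos²(77° − 88°) = 0.02926 I₀ · cos²(11°) = 0.0282 I₀.
Ratio = 0.0282 / 0.2516 = 0.1121.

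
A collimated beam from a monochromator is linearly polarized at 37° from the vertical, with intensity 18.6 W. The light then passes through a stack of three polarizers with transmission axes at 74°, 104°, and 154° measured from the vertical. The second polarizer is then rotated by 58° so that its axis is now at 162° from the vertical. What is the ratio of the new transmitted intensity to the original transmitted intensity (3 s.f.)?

I_new/I_old ≈ 0.00385

Before rotation:
By Malus's law, I₁ = I₀ cos²(74° − 37°) = I₀ cos²(37°) = 0.6378 I₀.
I₂ = I₁ cos²(104° − 74°) = 0.6378 I₀ · cos²(30°) = 0.4784 I₀.
I₃ = I₂ cos²(154° − 104°) = 0.4784 I₀ · cos²(50°) = 0.1976 I₀.
After rotation:
I₁ = I₀ cos²(74° − 37°) = I₀ cos²(37°) = 0.6378 I₀.
I₂ = I₁ cos²(162° − 74°) = 0.6378 I₀ · cos²(88°) = 0.0007768 I₀.
I₃ = I₂ cos²(154° − 162°) = 0.0007768 I₀ · cos²(8°) = 0.0007618 I₀.
Ratio = 0.0007618 / 0.1976 = 0.003854.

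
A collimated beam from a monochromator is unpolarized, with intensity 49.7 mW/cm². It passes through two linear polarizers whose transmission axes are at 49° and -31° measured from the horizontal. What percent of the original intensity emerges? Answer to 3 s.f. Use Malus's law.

≈ 1.51%

Unpolarized light through the first polarizer → I₁ = 49.7 mW/cm²/2 = 24.85 mW/cm², polarized at 49°.
I₂ = I₁ · cos²(80°) = 24.85 · 0.03015 = 0.7493 mW/cm².
That is 1.508% of the incident intensity.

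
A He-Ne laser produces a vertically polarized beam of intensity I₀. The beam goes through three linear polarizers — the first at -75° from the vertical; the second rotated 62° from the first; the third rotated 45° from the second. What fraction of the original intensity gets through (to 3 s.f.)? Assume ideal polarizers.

≈ 0.00738 I₀

I₁ = I₀ cos²(-75° − 0°) = I₀ cos²(75°) = 0.06699 I₀.
I₂ = I₁ cos²(62°) = 0.06699 · 0.2204 I₀ = 0.01476 I₀.
I₃ = I₂ cos²(45°) = 0.01476 · 0.5 I₀ = 0.007382 I₀.
Transmitted fraction = 0.007382.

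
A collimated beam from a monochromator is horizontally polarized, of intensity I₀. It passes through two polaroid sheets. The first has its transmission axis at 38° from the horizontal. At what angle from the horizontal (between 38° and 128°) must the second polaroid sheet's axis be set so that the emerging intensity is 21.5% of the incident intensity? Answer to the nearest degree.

I₁ = I₀ cos²(38° − 0°) = I₀ cos²(38°) = 0.621 I₀.
Need I₂/I₀ = 0.215, so cos²(θ − 38°) = 0.215 / 0.621 = 0.3462.
θ − 38° = arccos(√0.3462) = 54.0°, giving θ ≈ 38 + 54.0 = 92.0°.

θ ≈ 92°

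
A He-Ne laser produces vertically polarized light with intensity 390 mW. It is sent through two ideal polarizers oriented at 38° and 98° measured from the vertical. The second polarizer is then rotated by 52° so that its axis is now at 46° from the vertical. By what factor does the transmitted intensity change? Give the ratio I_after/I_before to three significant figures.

Before rotation:
I₁ = I₀ cos²(38° − 0°) = I₀ cos²(38°) = 0.621 I₀.
I₂ = I₁ cos²(98° − 38°) = 0.621 I₀ · cos²(60°) = 0.1552 I₀.
After rotation:
I₁ = I₀ cos²(38° − 0°) = I₀ cos²(38°) = 0.621 I₀.
I₂ = I₁ cos²(46° − 38°) = 0.621 I₀ · cos²(8°) = 0.6089 I₀.
Ratio = 0.6089 / 0.1552 = 3.923.

I_new/I_old ≈ 3.92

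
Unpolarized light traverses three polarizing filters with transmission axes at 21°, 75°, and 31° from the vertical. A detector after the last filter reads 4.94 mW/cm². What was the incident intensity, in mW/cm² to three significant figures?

I₀ ≈ 55.3 mW/cm²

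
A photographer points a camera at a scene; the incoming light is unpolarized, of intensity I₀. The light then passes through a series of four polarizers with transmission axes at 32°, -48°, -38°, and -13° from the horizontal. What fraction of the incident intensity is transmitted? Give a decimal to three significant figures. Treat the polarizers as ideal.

≈ 0.0120 I₀

Unpolarized light through the first polarizer → I₁ = ½ I₀, now polarized at 32°.
I₂ = I₁ cos²(-48° − 32°) = 0.5 I₀ · cos²(80°) = 0.01508 I₀.
I₃ = I₂ cos²(-38° + 48°) = 0.01508 I₀ · cos²(10°) = 0.01462 I₀.
I₄ = I₃ cos²(-13° + 38°) = 0.01462 I₀ · cos²(25°) = 0.01201 I₀.
Transmitted fraction = 0.01201.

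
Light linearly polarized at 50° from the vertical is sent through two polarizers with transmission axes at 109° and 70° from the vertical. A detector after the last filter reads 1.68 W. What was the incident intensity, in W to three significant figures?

I₀ ≈ 10.5 W

By Malus's law, I₁ = I₀ cos²(109° − 50°) = I₀ cos²(59°) = 0.2653 I₀.
I₂ = I₁ cos²(70° − 109°) = 0.2653 I₀ · cos²(39°) = 0.1602 I₀.
So 1.68 W = 0.1602 I₀, giving I₀ = 1.68/0.1602 = 10.49 W.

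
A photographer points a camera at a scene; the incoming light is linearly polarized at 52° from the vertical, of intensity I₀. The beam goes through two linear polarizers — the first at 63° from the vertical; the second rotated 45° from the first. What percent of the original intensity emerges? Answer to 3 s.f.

≈ 48.2%

By Malus's law, I₁ = I₀ cos²(63° − 52°) = I₀ cos²(11°) = 0.9636 I₀.
I₂ = I₁ cos²(45°) = 0.9636 · 0.5 I₀ = 0.4818 I₀.
That is 48.18% of the incident intensity.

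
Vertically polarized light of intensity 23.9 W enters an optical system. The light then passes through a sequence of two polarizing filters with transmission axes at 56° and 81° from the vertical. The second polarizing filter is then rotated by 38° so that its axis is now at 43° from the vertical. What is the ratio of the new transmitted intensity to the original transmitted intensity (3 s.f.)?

Before rotation:
I₁ = I₀ cos²(56° − 0°) = I₀ cos²(56°) = 0.3127 I₀.
I₂ = I₁ cos²(81° − 56°) = 0.3127 I₀ · cos²(25°) = 0.2568 I₀.
After rotation:
I₁ = I₀ cos²(56° − 0°) = I₀ cos²(56°) = 0.3127 I₀.
I₂ = I₁ cos²(43° − 56°) = 0.3127 I₀ · cos²(13°) = 0.2969 I₀.
Ratio = 0.2969 / 0.2568 = 1.156.

I_new/I_old ≈ 1.16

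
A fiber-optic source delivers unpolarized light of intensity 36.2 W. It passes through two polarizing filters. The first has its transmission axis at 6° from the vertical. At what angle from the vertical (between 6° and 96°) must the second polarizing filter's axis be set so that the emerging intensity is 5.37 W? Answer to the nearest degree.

θ ≈ 63°

Unpolarized light through the first polarizer → I₁ = ½ I₀, now polarized at 6°.
Target fraction: 5.37 / 36.2 W = 0.1483 of I₀.
Need I₂/I₀ = 0.1483, so cos²(θ − 6°) = 0.1483 / 0.5 = 0.2967.
θ − 6° = arccos(√0.2967) = 57.0°, giving θ ≈ 6 + 57.0 = 63.0°.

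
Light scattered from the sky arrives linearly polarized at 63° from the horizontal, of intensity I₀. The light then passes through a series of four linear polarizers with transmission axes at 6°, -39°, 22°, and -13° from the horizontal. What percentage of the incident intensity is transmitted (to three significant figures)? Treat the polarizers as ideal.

By Malus's law, I₁ = I₀ cos²(6° − 63°) = I₀ cos²(57°) = 0.2966 I₀.
I₂ = I₁ cos²(-39° − 6°) = 0.2966 I₀ · cos²(45°) = 0.1483 I₀.
I₃ = I₂ cos²(22° + 39°) = 0.1483 I₀ · cos²(61°) = 0.03486 I₀.
I₄ = I₃ cos²(-13° − 22°) = 0.03486 I₀ · cos²(35°) = 0.02339 I₀.
That is 2.339% of the incident intensity.

≈ 2.34%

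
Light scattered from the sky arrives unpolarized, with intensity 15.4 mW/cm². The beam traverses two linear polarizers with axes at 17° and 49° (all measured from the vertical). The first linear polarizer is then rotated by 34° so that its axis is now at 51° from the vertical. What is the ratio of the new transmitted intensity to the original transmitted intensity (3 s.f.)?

Before rotation:
Unpolarized light through the first polarizer → I₁ = ½ I₀, now polarized at 17°.
I₂ = I₁ cos²(49° − 17°) = 0.5 I₀ · cos²(32°) = 0.3596 I₀.
After rotation:
Unpolarized light through the first polarizer → I₁ = ½ I₀, now polarized at 51°.
I₂ = I₁ cos²(49° − 51°) = 0.5 I₀ · cos²(2°) = 0.4994 I₀.
Ratio = 0.4994 / 0.3596 = 1.389.

I_new/I_old ≈ 1.39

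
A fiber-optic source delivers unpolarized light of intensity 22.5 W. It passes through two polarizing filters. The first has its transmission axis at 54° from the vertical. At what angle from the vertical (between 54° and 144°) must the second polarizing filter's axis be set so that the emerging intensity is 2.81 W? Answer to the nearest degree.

θ ≈ 114°

Unpolarized light through the first polarizer → I₁ = ½ I₀, now polarized at 54°.
Target fraction: 2.81 / 22.5 W = 0.1249 of I₀.
Need I₂/I₀ = 0.1249, so cos²(θ − 54°) = 0.1249 / 0.5 = 0.2498.
θ − 54° = arccos(√0.2498) = 60.0°, giving θ ≈ 54 + 60.0 = 114.0°.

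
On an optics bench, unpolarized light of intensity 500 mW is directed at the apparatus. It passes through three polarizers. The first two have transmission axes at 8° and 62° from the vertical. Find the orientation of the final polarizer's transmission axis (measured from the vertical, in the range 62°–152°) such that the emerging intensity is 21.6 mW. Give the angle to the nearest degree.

θ ≈ 122°

Unpolarized light through the first polarizer → I₁ = ½ I₀, now polarized at 8°.
I₂ = I₁ cos²(62° − 8°) = 0.5 I₀ · cos²(54°) = 0.1727 I₀.
Target fraction: 21.6 / 500 mW = 0.0432 of I₀.
Need I₃/I₀ = 0.0432, so cos²(θ − 62°) = 0.0432 / 0.1727 = 0.2501.
θ − 62° = arccos(√0.2501) = 60.0°, giving θ ≈ 62 + 60.0 = 122.0°.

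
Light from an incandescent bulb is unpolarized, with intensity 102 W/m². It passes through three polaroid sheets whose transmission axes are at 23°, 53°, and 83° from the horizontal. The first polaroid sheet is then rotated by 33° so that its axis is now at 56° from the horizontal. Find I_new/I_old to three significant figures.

I_new/I_old ≈ 1.33

Before rotation:
Unpolarized light through the first polarizer → I₁ = ½ I₀, now polarized at 23°.
I₂ = I₁ cos²(53° − 23°) = 0.5 I₀ · cos²(30°) = 0.375 I₀.
I₃ = I₂ cos²(83° − 53°) = 0.375 I₀ · cos²(30°) = 0.2813 I₀.
After rotation:
Unpolarized light through the first polarizer → I₁ = ½ I₀, now polarized at 56°.
I₂ = I₁ cos²(53° − 56°) = 0.5 I₀ · cos²(3°) = 0.4986 I₀.
I₃ = I₂ cos²(83° − 53°) = 0.4986 I₀ · cos²(30°) = 0.374 I₀.
Ratio = 0.374 / 0.2813 = 1.33.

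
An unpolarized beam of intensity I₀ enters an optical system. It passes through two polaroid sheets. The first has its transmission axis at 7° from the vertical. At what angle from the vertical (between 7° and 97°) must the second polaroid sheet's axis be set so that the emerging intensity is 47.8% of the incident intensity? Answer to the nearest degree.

θ ≈ 19°

Unpolarized light through the first polarizer → I₁ = ½ I₀, now polarized at 7°.
Need I₂/I₀ = 0.478, so cos²(θ − 7°) = 0.478 / 0.5 = 0.956.
θ − 7° = arccos(√0.956) = 12.1°, giving θ ≈ 7 + 12.1 = 19.1°.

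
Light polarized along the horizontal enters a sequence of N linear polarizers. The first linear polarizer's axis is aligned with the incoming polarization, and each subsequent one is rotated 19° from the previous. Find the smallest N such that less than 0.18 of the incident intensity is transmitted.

First polarizer is aligned with the polarization: full transmission.
Each further stage multiplies by cos²(19°) = 0.894.
After N polarizers: T = 0.894^(N−1). Require T < 0.18 ⇒ N−1 > ln(0.18)/ln(0.894) = 15.30, so N−1 ≥ 16 and N = 17.
Check: N=17 gives T = 0.1665 < 0.18; N=16 gives T = 0.1863.

N = 17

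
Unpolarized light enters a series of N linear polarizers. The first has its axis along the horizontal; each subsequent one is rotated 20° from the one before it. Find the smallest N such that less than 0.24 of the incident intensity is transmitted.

N = 7

First polarizer halves the unpolarized light: factor 1/2.
Each further stage multiplies by cos²(20°) = 0.883.
After N polarizers: T = 0.5·0.883^(N−1). Require T < 0.24 ⇒ N−1 > ln(0.24/0.5)/ln(0.883) = 5.90, so N−1 ≥ 6 and N = 7.
Check: N=7 gives T = 0.237 < 0.24; N=6 gives T = 0.2684.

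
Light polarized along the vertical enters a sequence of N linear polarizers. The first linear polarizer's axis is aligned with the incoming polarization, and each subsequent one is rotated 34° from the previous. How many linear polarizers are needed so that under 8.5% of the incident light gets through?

First polarizer is aligned with the polarization: full transmission.
Each further stage multiplies by cos²(34°) = 0.6873.
After N polarizers: T = 0.6873^(N−1). Require T < 0.085 ⇒ N−1 > ln(0.085)/ln(0.6873) = 6.57, so N−1 ≥ 7 and N = 8.
Check: N=8 gives T = 0.07245 < 0.085; N=7 gives T = 0.1054.

N = 8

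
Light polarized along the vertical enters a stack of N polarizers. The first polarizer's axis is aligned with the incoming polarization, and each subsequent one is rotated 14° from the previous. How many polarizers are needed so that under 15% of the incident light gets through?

N = 33

First polarizer is aligned with the polarization: full transmission.
Each further stage multiplies by cos²(14°) = 0.9415.
After N polarizers: T = 0.9415^(N−1). Require T < 0.15 ⇒ N−1 > ln(0.15)/ln(0.9415) = 31.46, so N−1 ≥ 32 and N = 33.
Check: N=33 gives T = 0.1452 < 0.15; N=32 gives T = 0.1542.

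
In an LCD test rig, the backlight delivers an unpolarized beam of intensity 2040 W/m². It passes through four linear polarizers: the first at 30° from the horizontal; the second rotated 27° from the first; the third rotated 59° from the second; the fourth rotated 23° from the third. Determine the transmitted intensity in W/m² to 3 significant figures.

I ≈ 182 W/m²

Unpolarized light through the first polarizer → I₁ = 2040 W/m²/2 = 1020 W/m², polarized at 30°.
I₂ = I₁ · cos²(27°) = 1020 · 0.7939 = 809.8 W/m².
I₃ = I₂ · cos²(59°) = 809.8 · 0.2653 = 214.8 W/m².
I₄ = I₃ · cos²(23°) = 214.8 · 0.8473 = 182 W/m².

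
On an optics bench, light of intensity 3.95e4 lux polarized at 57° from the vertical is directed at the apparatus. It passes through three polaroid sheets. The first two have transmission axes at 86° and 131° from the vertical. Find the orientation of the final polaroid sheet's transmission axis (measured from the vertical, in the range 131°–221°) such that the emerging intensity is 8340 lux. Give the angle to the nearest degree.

I₁ = I₀ cos²(86° − 57°) = I₀ cos²(29°) = 0.765 I₀.
I₂ = I₁ cos²(131° − 86°) = 0.765 I₀ · cos²(45°) = 0.3825 I₀.
Target fraction: 8340 / 3.95e4 lux = 0.2111 of I₀.
Need I₃/I₀ = 0.2111, so cos²(θ − 131°) = 0.2111 / 0.3825 = 0.552.
θ − 131° = arccos(√0.552) = 42.0°, giving θ ≈ 131 + 42.0 = 173.0°.

θ ≈ 173°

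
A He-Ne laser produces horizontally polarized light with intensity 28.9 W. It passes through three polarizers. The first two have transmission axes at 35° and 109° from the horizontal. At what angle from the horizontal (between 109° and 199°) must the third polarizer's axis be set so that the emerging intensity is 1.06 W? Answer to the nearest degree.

θ ≈ 141°

By Malus's law, I₁ = I₀ cos²(35° − 0°) = I₀ cos²(35°) = 0.671 I₀.
I₂ = I₁ cos²(109° − 35°) = 0.671 I₀ · cos²(74°) = 0.05098 I₀.
Target fraction: 1.06 / 28.9 W = 0.03668 of I₀.
Need I₃/I₀ = 0.03668, so cos²(θ − 109°) = 0.03668 / 0.05098 = 0.7195.
θ − 109° = arccos(√0.7195) = 32.0°, giving θ ≈ 109 + 32.0 = 141.0°.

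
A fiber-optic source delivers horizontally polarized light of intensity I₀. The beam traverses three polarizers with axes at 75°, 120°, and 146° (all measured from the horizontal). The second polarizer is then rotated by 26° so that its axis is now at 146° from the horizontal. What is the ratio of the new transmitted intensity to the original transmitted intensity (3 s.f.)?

I_new/I_old ≈ 0.262

Before rotation:
I₁ = I₀ cos²(75° − 0°) = I₀ cos²(75°) = 0.06699 I₀.
I₂ = I₁ cos²(120° − 75°) = 0.06699 I₀ · cos²(45°) = 0.03349 I₀.
I₃ = I₂ cos²(146° − 120°) = 0.03349 I₀ · cos²(26°) = 0.02706 I₀.
After rotation:
I₁ = I₀ cos²(75° − 0°) = I₀ cos²(75°) = 0.06699 I₀.
I₂ = I₁ cos²(146° − 75°) = 0.06699 I₀ · cos²(71°) = 0.0071 I₀.
I₃ = I₂ cos²(146° − 146°) = 0.0071 I₀ · cos²(0°) = 0.0071 I₀.
Ratio = 0.0071 / 0.02706 = 0.2624.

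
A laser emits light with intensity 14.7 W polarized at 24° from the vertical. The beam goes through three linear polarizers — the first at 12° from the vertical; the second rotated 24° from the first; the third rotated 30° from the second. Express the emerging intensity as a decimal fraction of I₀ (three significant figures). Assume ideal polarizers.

By Malus's law, I₁ = 14.7 W · cos²(12°) = 14.06 W.
I₂ = I₁ · cos²(24°) = 14.06 · 0.8346 = 11.74 W.
I₃ = I₂ · cos²(30°) = 11.74 · 0.75 = 8.803 W.
Transmitted fraction = 0.5989.

I/I₀ ≈ 0.599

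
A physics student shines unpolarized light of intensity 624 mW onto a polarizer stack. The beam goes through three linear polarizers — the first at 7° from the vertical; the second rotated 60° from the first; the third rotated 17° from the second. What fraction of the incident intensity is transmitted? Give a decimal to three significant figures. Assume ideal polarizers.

I/I₀ ≈ 0.114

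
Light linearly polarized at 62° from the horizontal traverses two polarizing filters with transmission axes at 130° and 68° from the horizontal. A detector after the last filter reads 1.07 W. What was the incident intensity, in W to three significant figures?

I₀ ≈ 34.6 W

I₁ = I₀ cos²(130° − 62°) = I₀ cos²(68°) = 0.1403 I₀.
I₂ = I₁ cos²(68° − 130°) = 0.1403 I₀ · cos²(62°) = 0.03093 I₀.
So 1.07 W = 0.03093 I₀, giving I₀ = 1.07/0.03093 = 34.6 W.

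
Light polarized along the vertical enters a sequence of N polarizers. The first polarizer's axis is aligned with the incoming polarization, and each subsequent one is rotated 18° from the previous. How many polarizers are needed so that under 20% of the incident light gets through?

First polarizer is aligned with the polarization: full transmission.
Each further stage multiplies by cos²(18°) = 0.9045.
After N polarizers: T = 0.9045^(N−1). Require T < 0.20 ⇒ N−1 > ln(0.20)/ln(0.9045) = 16.04, so N−1 ≥ 17 and N = 18.
Check: N=18 gives T = 0.1816 < 0.20; N=17 gives T = 0.2007.

N = 18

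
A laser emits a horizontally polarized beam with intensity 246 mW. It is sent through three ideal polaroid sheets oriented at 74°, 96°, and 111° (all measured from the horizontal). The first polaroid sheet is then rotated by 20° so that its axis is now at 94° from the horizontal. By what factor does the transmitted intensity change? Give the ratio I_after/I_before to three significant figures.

Before rotation:
I₁ = I₀ cos²(74° − 0°) = I₀ cos²(74°) = 0.07598 I₀.
I₂ = I₁ cos²(96° − 74°) = 0.07598 I₀ · cos²(22°) = 0.06531 I₀.
I₃ = I₂ cos²(111° − 96°) = 0.06531 I₀ · cos²(15°) = 0.06094 I₀.
After rotation:
I₁ = I₀ cos²(94° − 0°) = I₀ cos²(86°) = 0.004866 I₀.
I₂ = I₁ cos²(96° − 94°) = 0.004866 I₀ · cos²(2°) = 0.00486 I₀.
I₃ = I₂ cos²(111° − 96°) = 0.00486 I₀ · cos²(15°) = 0.004534 I₀.
Ratio = 0.004534 / 0.06094 = 0.07441.

I_new/I_old ≈ 0.0744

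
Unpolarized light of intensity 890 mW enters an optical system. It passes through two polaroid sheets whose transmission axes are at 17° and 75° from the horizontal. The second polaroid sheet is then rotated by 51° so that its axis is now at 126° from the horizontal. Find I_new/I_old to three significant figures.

I_new/I_old ≈ 0.377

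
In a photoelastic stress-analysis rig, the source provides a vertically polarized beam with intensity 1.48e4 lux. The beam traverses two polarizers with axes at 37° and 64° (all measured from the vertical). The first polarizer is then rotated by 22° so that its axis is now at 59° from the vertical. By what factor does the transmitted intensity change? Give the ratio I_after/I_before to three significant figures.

I_new/I_old ≈ 0.520

Before rotation:
By Malus's law, I₁ = I₀ cos²(37° − 0°) = I₀ cos²(37°) = 0.6378 I₀.
I₂ = I₁ cos²(64° − 37°) = 0.6378 I₀ · cos²(27°) = 0.5064 I₀.
After rotation:
I₁ = I₀ cos²(59° − 0°) = I₀ cos²(59°) = 0.2653 I₀.
I₂ = I₁ cos²(64° − 59°) = 0.2653 I₀ · cos²(5°) = 0.2632 I₀.
Ratio = 0.2632 / 0.5064 = 0.5199.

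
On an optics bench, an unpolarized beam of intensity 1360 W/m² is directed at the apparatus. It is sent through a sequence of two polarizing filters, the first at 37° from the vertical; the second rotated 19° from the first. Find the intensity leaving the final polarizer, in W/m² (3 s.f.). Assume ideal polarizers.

I ≈ 608 W/m²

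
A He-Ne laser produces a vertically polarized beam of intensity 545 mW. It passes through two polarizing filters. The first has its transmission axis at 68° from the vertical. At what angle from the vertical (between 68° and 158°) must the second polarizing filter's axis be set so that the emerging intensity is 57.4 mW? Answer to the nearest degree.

θ ≈ 98°

I₁ = I₀ cos²(68° − 0°) = I₀ cos²(68°) = 0.1403 I₀.
Target fraction: 57.4 / 545 mW = 0.1053 of I₀.
Need I₂/I₀ = 0.1053, so cos²(θ − 68°) = 0.1053 / 0.1403 = 0.7505.
θ − 68° = arccos(√0.7505) = 30.0°, giving θ ≈ 68 + 30.0 = 98.0°.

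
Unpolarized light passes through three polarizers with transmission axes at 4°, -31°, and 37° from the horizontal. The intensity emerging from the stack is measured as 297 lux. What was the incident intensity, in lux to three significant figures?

Unpolarized light through the first polarizer → I₁ = ½ I₀, now polarized at 4°.
I₂ = I₁ cos²(-31° − 4°) = 0.5 I₀ · cos²(35°) = 0.3355 I₀.
I₃ = I₂ cos²(37° + 31°) = 0.3355 I₀ · cos²(68°) = 0.04708 I₀.
So 297 lux = 0.04708 I₀, giving I₀ = 297/0.04708 = 6308 lux.

I₀ ≈ 6310 lux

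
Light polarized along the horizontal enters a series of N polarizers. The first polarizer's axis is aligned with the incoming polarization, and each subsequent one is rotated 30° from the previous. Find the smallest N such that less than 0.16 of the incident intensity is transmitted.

N = 8

First polarizer is aligned with the polarization: full transmission.
Each further stage multiplies by cos²(30°) = 0.75.
After N polarizers: T = 0.75^(N−1). Require T < 0.16 ⇒ N−1 > ln(0.16)/ln(0.75) = 6.37, so N−1 ≥ 7 and N = 8.
Check: N=8 gives T = 0.1335 < 0.16; N=7 gives T = 0.178.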